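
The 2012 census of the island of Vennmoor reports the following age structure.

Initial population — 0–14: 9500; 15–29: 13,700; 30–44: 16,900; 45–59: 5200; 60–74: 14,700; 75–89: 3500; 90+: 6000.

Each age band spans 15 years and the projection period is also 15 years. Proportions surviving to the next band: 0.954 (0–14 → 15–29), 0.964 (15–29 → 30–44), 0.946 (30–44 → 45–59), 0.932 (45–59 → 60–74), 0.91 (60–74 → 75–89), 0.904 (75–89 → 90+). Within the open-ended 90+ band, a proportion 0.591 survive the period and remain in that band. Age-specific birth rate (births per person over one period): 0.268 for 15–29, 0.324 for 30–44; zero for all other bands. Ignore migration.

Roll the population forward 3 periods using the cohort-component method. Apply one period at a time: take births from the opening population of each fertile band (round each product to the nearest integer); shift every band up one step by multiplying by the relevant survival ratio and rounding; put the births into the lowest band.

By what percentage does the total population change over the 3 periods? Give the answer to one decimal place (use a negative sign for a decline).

Period 1.
Births: 13700 × 0.268 = 3672, 16900 × 0.324 = 5476 — total 9148
15–29: 9500 × 0.954 = 9063
30–44: 13700 × 0.964 = 13207
45–59: 16900 × 0.946 = 15987
60–74: 5200 × 0.932 = 4846
75–89: 14700 × 0.91 = 13377
90+: 3500 × 0.904 + 6000 × 0.591 = 3164 + 3546 = 6710
End of period: [9148, 9063, 13207, 15987, 4846, 13377, 6710]
Period 2.
Births: 9063 × 0.268 = 2429, 13207 × 0.324 = 4279 — total 6708
15–29: 9148 × 0.954 = 8727
30–44: 9063 × 0.964 = 8737
45–59: 13207 × 0.946 = 12494
60–74: 15987 × 0.932 = 14900
75–89: 4846 × 0.91 = 4410
90+: 13377 × 0.904 + 6710 × 0.591 = 12093 + 3966 = 16059
End of period: [6708, 8727, 8737, 12494, 14900, 4410, 16059]
Period 3.
Births: 8727 × 0.268 = 2339, 8737 × 0.324 = 2831 — total 5170
15–29: 6708 × 0.954 = 6399
30–44: 8727 × 0.964 = 8413
45–59: 8737 × 0.946 = 8265
60–74: 12494 × 0.932 = 11644
75–89: 14900 × 0.91 = 13559
90+: 4410 × 0.904 + 16059 × 0.591 = 3987 + 9491 = 13478
End of period: [5170, 6399, 8413, 8265, 11644, 13559, 13478]
Total: 69500 → 66928; change = -2572; percentage change = -3.7%

-3.7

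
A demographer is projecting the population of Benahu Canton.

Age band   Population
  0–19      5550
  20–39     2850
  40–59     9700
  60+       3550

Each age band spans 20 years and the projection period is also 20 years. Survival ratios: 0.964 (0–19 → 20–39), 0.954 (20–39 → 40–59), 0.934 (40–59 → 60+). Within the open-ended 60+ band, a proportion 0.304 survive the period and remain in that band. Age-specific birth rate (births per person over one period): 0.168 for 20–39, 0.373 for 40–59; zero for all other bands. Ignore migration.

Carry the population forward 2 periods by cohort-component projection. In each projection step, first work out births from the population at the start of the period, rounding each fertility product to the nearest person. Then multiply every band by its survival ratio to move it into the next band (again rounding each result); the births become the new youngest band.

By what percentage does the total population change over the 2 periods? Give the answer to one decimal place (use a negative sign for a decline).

-23.4

After projecting period 1:
Births: 2850 * 0.168 = 479 ; 9700 * 0.373 = 3618 ⇒ total 4097
20–39: 5550 * 0.964 = 5350
40–59: 2850 * 0.954 = 2719
60+: 9700 * 0.934 + 3550 * 0.304 = 9060 + 1079 = 10139
Population now: 0–19=4097, 20–39=5350, 40–59=2719, 60+=10139
After projecting period 2:
Births: 5350 * 0.168 = 899 ; 2719 * 0.373 = 1014 ⇒ total 1913
20–39: 4097 * 0.964 = 3950
40–59: 5350 * 0.954 = 5104
60+: 2719 * 0.934 + 10139 * 0.304 = 2540 + 3082 = 5622
Population now: 0–19=1913, 20–39=3950, 40–59=5104, 60+=5622
Total: 21650 → 16589; change = -5061; percentage change = -23.4%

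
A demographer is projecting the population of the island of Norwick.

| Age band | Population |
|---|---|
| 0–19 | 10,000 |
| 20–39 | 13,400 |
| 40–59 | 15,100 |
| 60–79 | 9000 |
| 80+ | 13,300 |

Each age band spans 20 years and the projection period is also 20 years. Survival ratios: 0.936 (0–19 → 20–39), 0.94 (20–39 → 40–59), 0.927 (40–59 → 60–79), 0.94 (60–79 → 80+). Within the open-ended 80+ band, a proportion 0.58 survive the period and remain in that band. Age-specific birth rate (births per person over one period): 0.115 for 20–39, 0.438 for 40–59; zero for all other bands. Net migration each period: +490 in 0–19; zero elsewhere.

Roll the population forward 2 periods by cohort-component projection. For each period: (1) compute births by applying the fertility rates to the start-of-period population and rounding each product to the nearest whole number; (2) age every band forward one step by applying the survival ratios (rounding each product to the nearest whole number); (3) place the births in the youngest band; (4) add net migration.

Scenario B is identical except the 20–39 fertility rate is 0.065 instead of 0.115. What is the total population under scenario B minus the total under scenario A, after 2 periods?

-1095

Period 1.
Births: 13400 × 0.115 = 1541, 15100 × 0.438 = 6614 → 8155
20–39: 10000 × 0.936 = 9360
40–59: 13400 × 0.94 = 12596
60–79: 15100 × 0.927 = 13998
80+: 9000 × 0.94 + 13300 × 0.58 = 8460 + 7714 = 16174
Net migration: 0–19 + 490 → 8645
Giving 8645 / 9360 / 12596 / 13998 / 16174.
Period 2.
Births: 9360 × 0.115 = 1076, 12596 × 0.438 = 5517 → 6593
20–39: 8645 × 0.936 = 8092
40–59: 9360 × 0.94 = 8798
60–79: 12596 × 0.927 = 11676
80+: 13998 × 0.94 + 16174 × 0.58 = 13158 + 9381 = 22539
Net migration: 0–19 + 490 → 7083
Giving 7083 / 8092 / 8798 / 11676 / 22539.
Scenario A total after 2 periods: 58188
Scenario B projection —
Period 1.
Births: 13400 × 0.065 = 871, 15100 × 0.438 = 6614 → 7485
20–39: 10000 × 0.936 = 9360
40–59: 13400 × 0.94 = 12596
60–79: 15100 × 0.927 = 13998
80+: 9000 × 0.94 + 13300 × 0.58 = 8460 + 7714 = 16174
Net migration: 0–19 + 490 → 7975
Giving 7975 / 9360 / 12596 / 13998 / 16174.
Period 2.
Births: 9360 × 0.065 = 608, 12596 × 0.438 = 5517 → 6125
20–39: 7975 × 0.936 = 7465
40–59: 9360 × 0.94 = 8798
60–79: 12596 × 0.927 = 11676
80+: 13998 × 0.94 + 16174 × 0.58 = 13158 + 9381 = 22539
Net migration: 0–19 + 490 → 6615
Giving 6615 / 7465 / 8798 / 11676 / 22539.
Scenario B total after 2 periods: 57093
Difference B − A = 57093 − 58188 = -1095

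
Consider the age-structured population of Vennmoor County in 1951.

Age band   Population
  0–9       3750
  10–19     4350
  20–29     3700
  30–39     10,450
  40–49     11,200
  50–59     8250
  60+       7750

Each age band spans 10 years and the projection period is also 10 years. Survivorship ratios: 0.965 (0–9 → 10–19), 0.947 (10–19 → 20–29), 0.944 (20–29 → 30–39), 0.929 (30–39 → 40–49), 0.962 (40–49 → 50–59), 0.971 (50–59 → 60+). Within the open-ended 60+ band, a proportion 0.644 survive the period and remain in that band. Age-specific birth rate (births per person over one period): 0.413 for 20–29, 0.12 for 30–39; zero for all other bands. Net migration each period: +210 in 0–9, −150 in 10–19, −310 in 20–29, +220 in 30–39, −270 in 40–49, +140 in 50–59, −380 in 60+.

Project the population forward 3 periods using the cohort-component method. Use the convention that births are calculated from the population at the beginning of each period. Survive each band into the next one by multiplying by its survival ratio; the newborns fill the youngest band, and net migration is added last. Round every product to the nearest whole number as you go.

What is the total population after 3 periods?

36068

After projecting period 1:
Births: 3700 × 0.413 = 1528 ; 10450 × 0.12 = 1254 — total 2782
10–19: 3750 × 0.965 = 3619
20–29: 4350 × 0.947 = 4119
30–39: 3700 × 0.944 = 3493
40–49: 10450 × 0.929 = 9708
50–59: 11200 × 0.962 = 10774
60+: 8250 × 0.971 + 7750 × 0.644 = 8011 + 4991 = 13002
Net migration: 0–9 + 210 → 2992; 10–19 − 150 → 3469; 20–29 − 310 → 3809; 30–39 + 220 → 3713; 40–49 − 270 → 9438; 50–59 + 140 → 10914; 60+ − 380 → 12622
Population now: 0–9=2992, 10–19=3469, 20–29=3809, 30–39=3713, 40–49=9438, 50–59=10914, 60+=12622
After projecting period 2:
Births: 3809 × 0.413 = 1573 ; 3713 × 0.12 = 446 — total 2019
10–19: 2992 × 0.965 = 2887
20–29: 3469 × 0.947 = 3285
30–39: 3809 × 0.944 = 3596
40–49: 3713 × 0.929 = 3449
50–59: 9438 × 0.962 = 9079
60+: 10914 × 0.971 + 12622 × 0.644 = 10597 + 8129 = 18726
Net migration: 0–9 + 210 → 2229; 10–19 − 150 → 2737; 20–29 − 310 → 2975; 30–39 + 220 → 3816; 40–49 − 270 → 3179; 50–59 + 140 → 9219; 60+ − 380 → 18346
Population now: 0–9=2229, 10–19=2737, 20–29=2975, 30–39=3816, 40–49=3179, 50–59=9219, 60+=18346
After projecting period 3:
Births: 2975 × 0.413 = 1229 ; 3816 × 0.12 = 458 — total 1687
10–19: 2229 × 0.965 = 2151
20–29: 2737 × 0.947 = 2592
30–39: 2975 × 0.944 = 2808
40–49: 3816 × 0.929 = 3545
50–59: 3179 × 0.962 = 3058
60+: 9219 × 0.971 + 18346 × 0.644 = 8952 + 11815 = 20767
Net migration: 0–9 + 210 → 1897; 10–19 − 150 → 2001; 20–29 − 310 → 2282; 30–39 + 220 → 3028; 40–49 − 270 → 3275; 50–59 + 140 → 3198; 60+ − 380 → 20387
Population now: 0–9=1897, 10–19=2001, 20–29=2282, 30–39=3028, 40–49=3275, 50–59=3198, 60+=20387
Total after period 3: 1897 + 2001 + 2282 + 3028 + 3275 + 3198 + 20387 = 36068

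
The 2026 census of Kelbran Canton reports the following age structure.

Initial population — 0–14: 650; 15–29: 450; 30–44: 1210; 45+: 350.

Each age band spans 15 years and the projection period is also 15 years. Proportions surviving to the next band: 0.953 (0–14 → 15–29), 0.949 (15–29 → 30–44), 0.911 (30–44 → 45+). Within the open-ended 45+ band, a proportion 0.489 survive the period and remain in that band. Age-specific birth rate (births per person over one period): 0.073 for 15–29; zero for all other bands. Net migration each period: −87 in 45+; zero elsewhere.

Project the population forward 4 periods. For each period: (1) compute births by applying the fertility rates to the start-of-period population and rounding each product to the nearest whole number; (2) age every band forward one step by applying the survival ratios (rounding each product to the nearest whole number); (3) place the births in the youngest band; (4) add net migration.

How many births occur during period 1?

Let group 1 be 0–14 through group 4 = 45+.
Period 1:
Births: 450 * 0.073 = 33
Group 2: 650 * 0.953 = 619
Group 3: 450 * 0.949 = 427
Group 4: 1210 * 0.911 + 350 * 0.489 = 1102 + 171 = 1273
Net migration: Group 4 − 87 → 1186
End of period: [33, 619, 427, 1186]

33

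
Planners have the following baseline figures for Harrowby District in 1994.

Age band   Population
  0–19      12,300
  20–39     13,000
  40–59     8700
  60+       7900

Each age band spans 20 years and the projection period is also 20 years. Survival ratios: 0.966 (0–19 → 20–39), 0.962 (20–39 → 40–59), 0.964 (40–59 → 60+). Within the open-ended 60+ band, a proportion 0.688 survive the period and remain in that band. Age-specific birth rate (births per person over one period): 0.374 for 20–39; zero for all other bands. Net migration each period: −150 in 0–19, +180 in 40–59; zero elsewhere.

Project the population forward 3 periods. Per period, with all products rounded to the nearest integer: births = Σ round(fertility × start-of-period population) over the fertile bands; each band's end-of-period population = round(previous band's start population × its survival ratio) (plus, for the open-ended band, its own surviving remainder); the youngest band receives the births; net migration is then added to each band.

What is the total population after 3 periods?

(Groups numbered youngest = 1 to oldest = 4.)
[period 1]
Births: 13000 * 0.374 = 4862
Group 2: 12300 * 0.966 = 11882
Group 3: 13000 * 0.962 = 12506
Group 4: 8700 * 0.964 + 7900 * 0.688 = 8387 + 5435 = 13822
Net migration: Group 1 − 150 → 4712; Group 3 + 180 → 12686
Giving 4712 / 11882 / 12686 / 13822.
[period 2]
Births: 11882 * 0.374 = 4444
Group 2: 4712 * 0.966 = 4552
Group 3: 11882 * 0.962 = 11430
Group 4: 12686 * 0.964 + 13822 * 0.688 = 12229 + 9510 = 21739
Net migration: Group 1 − 150 → 4294; Group 3 + 180 → 11610
Giving 4294 / 4552 / 11610 / 21739.
[period 3]
Births: 4552 * 0.374 = 1702
Group 2: 4294 * 0.966 = 4148
Group 3: 4552 * 0.962 = 4379
Group 4: 11610 * 0.964 + 21739 * 0.688 = 11192 + 14956 = 26148
Net migration: Group 1 − 150 → 1552; Group 3 + 180 → 4559
Giving 1552 / 4148 / 4559 / 26148.
Total after period 3: 1552 + 4148 + 4559 + 26148 = 36407

36407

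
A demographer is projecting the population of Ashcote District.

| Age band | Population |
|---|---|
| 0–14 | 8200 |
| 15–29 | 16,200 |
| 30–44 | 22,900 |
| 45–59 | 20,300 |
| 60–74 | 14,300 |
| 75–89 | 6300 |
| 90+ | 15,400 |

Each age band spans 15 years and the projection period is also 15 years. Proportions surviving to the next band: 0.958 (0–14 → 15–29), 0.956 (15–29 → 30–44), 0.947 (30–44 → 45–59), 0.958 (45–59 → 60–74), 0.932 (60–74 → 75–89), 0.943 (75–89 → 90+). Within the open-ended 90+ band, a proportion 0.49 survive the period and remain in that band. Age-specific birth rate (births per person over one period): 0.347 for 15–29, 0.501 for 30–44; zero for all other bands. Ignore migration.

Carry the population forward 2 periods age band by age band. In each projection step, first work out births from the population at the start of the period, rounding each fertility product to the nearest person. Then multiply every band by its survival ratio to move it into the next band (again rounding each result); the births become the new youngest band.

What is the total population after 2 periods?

Let band 1 be 0–14 through band 7 = 90+.
Period 1:
Births: 16200 × 0.347 = 5621, 22900 × 0.501 = 11473 → total 17094
Band 2: 8200 × 0.958 = 7856
Band 3: 16200 × 0.956 = 15487
Band 4: 22900 × 0.947 = 21686
Band 5: 20300 × 0.958 = 19447
Band 6: 14300 × 0.932 = 13328
Band 7: 6300 × 0.943 + 15400 × 0.49 = 5941 + 7546 = 13487
Population now: 0–14=17094, 15–29=7856, 30–44=15487, 45–59=21686, 60–74=19447, 75–89=13328, 90+=13487
Period 2:
Births: 7856 × 0.347 = 2726, 15487 × 0.501 = 7759 → total 10485
Band 2: 17094 × 0.958 = 16376
Band 3: 7856 × 0.956 = 7510
Band 4: 15487 × 0.947 = 14666
Band 5: 21686 × 0.958 = 20775
Band 6: 19447 × 0.932 = 18125
Band 7: 13328 × 0.943 + 13487 × 0.49 = 12568 + 6609 = 19177
Population now: 0–14=10485, 15–29=16376, 30–44=7510, 45–59=14666, 60–74=20775, 75–89=18125, 90+=19177
Total after period 2: 10485 + 16376 + 7510 + 14666 + 20775 + 18125 + 19177 = 107114

107114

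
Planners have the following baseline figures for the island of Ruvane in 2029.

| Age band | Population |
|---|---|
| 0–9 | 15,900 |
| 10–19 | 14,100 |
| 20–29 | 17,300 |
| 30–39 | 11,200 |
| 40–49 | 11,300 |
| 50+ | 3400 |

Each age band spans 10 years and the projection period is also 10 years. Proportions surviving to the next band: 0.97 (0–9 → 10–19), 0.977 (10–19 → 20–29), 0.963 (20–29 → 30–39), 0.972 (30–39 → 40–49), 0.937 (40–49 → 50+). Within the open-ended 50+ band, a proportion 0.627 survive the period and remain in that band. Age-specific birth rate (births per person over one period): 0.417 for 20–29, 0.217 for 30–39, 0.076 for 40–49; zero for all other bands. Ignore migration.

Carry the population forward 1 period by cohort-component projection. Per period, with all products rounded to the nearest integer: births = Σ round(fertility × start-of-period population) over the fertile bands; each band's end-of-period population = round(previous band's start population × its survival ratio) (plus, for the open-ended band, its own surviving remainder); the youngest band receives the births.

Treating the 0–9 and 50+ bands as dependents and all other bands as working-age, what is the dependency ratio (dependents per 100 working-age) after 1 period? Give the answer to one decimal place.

(Groups numbered youngest = 1 to oldest = 6.)
Period 1.
Births: 17300 × 0.417 = 7214  |  11200 × 0.217 = 2430  |  11300 × 0.076 = 859 ⇒ total 10503
Group 2: 15900 × 0.97 = 15423
Group 3: 14100 × 0.977 = 13776
Group 4: 17300 × 0.963 = 16660
Group 5: 11200 × 0.972 = 10886
Group 6: 11300 × 0.937 + 3400 × 0.627 = 10588 + 2132 = 12720
Population now: 0–9=10503, 10–19=15423, 20–29=13776, 30–39=16660, 40–49=10886, 50+=12720
Dependents (band 0–9 + band 50+) = 10503 + 12720 = 23223; working-age = 56745; ratio = 23223/56745 × 100 = 40.9

40.9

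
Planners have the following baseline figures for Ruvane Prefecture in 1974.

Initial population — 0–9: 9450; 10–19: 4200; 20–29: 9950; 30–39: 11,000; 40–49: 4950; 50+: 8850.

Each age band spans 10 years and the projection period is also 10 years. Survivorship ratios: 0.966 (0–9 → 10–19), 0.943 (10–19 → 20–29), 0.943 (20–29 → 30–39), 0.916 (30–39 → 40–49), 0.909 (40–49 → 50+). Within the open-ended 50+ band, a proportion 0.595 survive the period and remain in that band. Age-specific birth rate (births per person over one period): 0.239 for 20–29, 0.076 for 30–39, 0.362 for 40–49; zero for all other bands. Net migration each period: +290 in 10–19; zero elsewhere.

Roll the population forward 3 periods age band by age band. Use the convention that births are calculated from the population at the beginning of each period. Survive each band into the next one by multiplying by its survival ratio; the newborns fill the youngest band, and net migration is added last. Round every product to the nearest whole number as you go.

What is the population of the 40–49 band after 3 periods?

3421

Call the bands 1 to 6, youngest first.
After projecting period 1:
Births: 9950 * 0.239 = 2378 ; 11000 * 0.076 = 836 ; 4950 * 0.362 = 1792 → total 5006
Band 2: 9450 * 0.966 = 9129
Band 3: 4200 * 0.943 = 3961
Band 4: 9950 * 0.943 = 9383
Band 5: 11000 * 0.916 = 10076
Band 6: 4950 * 0.909 + 8850 * 0.595 = 4500 + 5266 = 9766
Net migration: Band 2 + 290 → 9419
Giving 5006 / 9419 / 3961 / 9383 / 10076 / 9766.
After projecting period 2:
Births: 3961 * 0.239 = 947 ; 9383 * 0.076 = 713 ; 10076 * 0.362 = 3648 → total 5308
Band 2: 5006 * 0.966 = 4836
Band 3: 9419 * 0.943 = 8882
Band 4: 3961 * 0.943 = 3735
Band 5: 9383 * 0.916 = 8595
Band 6: 10076 * 0.909 + 9766 * 0.595 = 9159 + 5811 = 14970
Net migration: Band 2 + 290 → 5126
Giving 5308 / 5126 / 8882 / 3735 / 8595 / 14970.
After projecting period 3:
Births: 8882 * 0.239 = 2123 ; 3735 * 0.076 = 284 ; 8595 * 0.362 = 3111 → total 5518
Band 2: 5308 * 0.966 = 5128
Band 3: 5126 * 0.943 = 4834
Band 4: 8882 * 0.943 = 8376
Band 5: 3735 * 0.916 = 3421
Band 6: 8595 * 0.909 + 14970 * 0.595 = 7813 + 8907 = 16720
Net migration: Band 2 + 290 → 5418
Giving 5518 / 5418 / 4834 / 8376 / 3421 / 16720.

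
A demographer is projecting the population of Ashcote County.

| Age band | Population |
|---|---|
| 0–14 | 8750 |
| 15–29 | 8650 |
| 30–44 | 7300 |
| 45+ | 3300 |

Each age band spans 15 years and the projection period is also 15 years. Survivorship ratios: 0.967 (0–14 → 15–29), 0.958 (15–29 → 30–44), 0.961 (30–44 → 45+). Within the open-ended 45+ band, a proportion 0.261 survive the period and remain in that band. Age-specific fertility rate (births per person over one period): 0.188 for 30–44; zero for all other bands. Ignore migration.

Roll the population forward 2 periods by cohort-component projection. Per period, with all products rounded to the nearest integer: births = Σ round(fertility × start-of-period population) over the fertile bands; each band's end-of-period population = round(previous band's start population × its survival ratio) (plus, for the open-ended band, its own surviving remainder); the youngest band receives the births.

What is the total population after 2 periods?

21011

Call the groups 1 to 4, youngest first.
— Period 1 —
Births: 7300 × 0.188 = 1372
Group 2: 8750 × 0.967 = 8461
Group 3: 8650 × 0.958 = 8287
Group 4: 7300 × 0.961 + 3300 × 0.261 = 7015 + 861 = 7876
End of period: [1372, 8461, 8287, 7876]
— Period 2 —
Births: 8287 × 0.188 = 1558
Group 2: 1372 × 0.967 = 1327
Group 3: 8461 × 0.958 = 8106
Group 4: 8287 × 0.961 + 7876 × 0.261 = 7964 + 2056 = 10020
End of period: [1558, 1327, 8106, 10020]
Total after period 2: 1558 + 1327 + 8106 + 10020 = 21011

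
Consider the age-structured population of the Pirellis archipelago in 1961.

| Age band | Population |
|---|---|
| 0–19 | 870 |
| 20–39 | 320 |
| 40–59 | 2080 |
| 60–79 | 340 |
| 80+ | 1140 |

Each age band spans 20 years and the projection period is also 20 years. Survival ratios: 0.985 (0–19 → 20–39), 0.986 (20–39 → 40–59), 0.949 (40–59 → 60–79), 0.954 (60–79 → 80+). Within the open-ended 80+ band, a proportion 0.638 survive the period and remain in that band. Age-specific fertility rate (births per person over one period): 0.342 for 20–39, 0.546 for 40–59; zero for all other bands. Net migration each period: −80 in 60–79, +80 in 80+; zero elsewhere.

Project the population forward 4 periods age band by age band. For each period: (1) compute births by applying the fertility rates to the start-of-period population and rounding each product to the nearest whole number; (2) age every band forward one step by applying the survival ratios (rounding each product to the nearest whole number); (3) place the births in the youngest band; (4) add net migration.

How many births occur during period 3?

880

Period 1.
Births: 320 × 0.342 = 109 ; 2080 × 0.546 = 1136 → 1245
20–39: 870 × 0.985 = 857
40–59: 320 × 0.986 = 316
60–79: 2080 × 0.949 = 1974
80+: 340 × 0.954 + 1140 × 0.638 = 324 + 727 = 1051
Net migration: 60–79 − 80 → 1894; 80+ + 80 → 1131
Giving 1245 / 857 / 316 / 1894 / 1131.
Period 2.
Births: 857 × 0.342 = 293 ; 316 × 0.546 = 173 → 466
20–39: 1245 × 0.985 = 1226
40–59: 857 × 0.986 = 845
60–79: 316 × 0.949 = 300
80+: 1894 × 0.954 + 1131 × 0.638 = 1807 + 722 = 2529
Net migration: 60–79 − 80 → 220; 80+ + 80 → 2609
Giving 466 / 1226 / 845 / 220 / 2609.
Period 3.
Births: 1226 × 0.342 = 419 ; 845 × 0.546 = 461 → 880
20–39: 466 × 0.985 = 459
40–59: 1226 × 0.986 = 1209
60–79: 845 × 0.949 = 802
80+: 220 × 0.954 + 2609 × 0.638 = 210 + 1665 = 1875
Net migration: 60–79 − 80 → 722; 80+ + 80 → 1955
Giving 880 / 459 / 1209 / 722 / 1955.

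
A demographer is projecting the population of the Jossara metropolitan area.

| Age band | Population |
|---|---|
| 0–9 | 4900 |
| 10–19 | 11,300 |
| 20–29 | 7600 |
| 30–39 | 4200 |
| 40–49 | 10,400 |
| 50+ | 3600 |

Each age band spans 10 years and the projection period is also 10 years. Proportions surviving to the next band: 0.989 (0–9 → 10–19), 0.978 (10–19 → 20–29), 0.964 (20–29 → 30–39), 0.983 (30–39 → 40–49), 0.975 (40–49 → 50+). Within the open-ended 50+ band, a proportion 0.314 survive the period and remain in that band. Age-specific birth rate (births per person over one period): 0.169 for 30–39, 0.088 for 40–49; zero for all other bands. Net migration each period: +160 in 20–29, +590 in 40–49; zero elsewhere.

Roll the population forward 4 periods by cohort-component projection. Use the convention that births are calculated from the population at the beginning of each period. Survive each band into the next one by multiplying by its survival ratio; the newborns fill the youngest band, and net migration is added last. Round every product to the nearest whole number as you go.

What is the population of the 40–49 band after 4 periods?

5233

After projecting period 1:
Births: 4200 × 0.169 = 710, 10400 × 0.088 = 915 — total 1625
10–19: 4900 × 0.989 = 4846
20–29: 11300 × 0.978 = 11051
30–39: 7600 × 0.964 = 7326
40–49: 4200 × 0.983 = 4129
50+: 10400 × 0.975 + 3600 × 0.314 = 10140 + 1130 = 11270
Net migration: 20–29 + 160 → 11211; 40–49 + 590 → 4719
End of period: [1625, 4846, 11211, 7326, 4719, 11270]
After projecting period 2:
Births: 7326 × 0.169 = 1238, 4719 × 0.088 = 415 — total 1653
10–19: 1625 × 0.989 = 1607
20–29: 4846 × 0.978 = 4739
30–39: 11211 × 0.964 = 10807
40–49: 7326 × 0.983 = 7201
50+: 4719 × 0.975 + 11270 × 0.314 = 4601 + 3539 = 8140
Net migration: 20–29 + 160 → 4899; 40–49 + 590 → 7791
End of period: [1653, 1607, 4899, 10807, 7791, 8140]
After projecting period 3:
Births: 10807 × 0.169 = 1826, 7791 × 0.088 = 686 — total 2512
10–19: 1653 × 0.989 = 1635
20–29: 1607 × 0.978 = 1572
30–39: 4899 × 0.964 = 4723
40–49: 10807 × 0.983 = 10623
50+: 7791 × 0.975 + 8140 × 0.314 = 7596 + 2556 = 10152
Net migration: 20–29 + 160 → 1732; 40–49 + 590 → 11213
End of period: [2512, 1635, 1732, 4723, 11213, 10152]
After projecting period 4:
Births: 4723 × 0.169 = 798, 11213 × 0.088 = 987 — total 1785
10–19: 2512 × 0.989 = 2484
20–29: 1635 × 0.978 = 1599
30–39: 1732 × 0.964 = 1670
40–49: 4723 × 0.983 = 4643
50+: 11213 × 0.975 + 10152 × 0.314 = 10933 + 3188 = 14121
Net migration: 20–29 + 160 → 1759; 40–49 + 590 → 5233
End of period: [1785, 2484, 1759, 1670, 5233, 14121]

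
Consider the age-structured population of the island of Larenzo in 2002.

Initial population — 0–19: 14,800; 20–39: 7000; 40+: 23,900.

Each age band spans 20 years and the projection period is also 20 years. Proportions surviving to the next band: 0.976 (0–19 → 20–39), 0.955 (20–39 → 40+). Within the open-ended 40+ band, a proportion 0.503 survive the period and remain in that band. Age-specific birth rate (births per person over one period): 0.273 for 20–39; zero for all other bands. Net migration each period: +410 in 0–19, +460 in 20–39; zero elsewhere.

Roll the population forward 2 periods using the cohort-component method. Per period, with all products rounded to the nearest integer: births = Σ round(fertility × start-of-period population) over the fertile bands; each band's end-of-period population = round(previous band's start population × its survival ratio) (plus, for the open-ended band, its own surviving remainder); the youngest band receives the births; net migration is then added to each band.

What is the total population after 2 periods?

[period 1]
Births: 7000 * 0.273 = 1911
20–39: 14800 * 0.976 = 14445
40+: 7000 * 0.955 + 23900 * 0.503 = 6685 + 12022 = 18707
Net migration: 0–19 + 410 → 2321; 20–39 + 460 → 14905
→ [2321, 14905, 18707]
[period 2]
Births: 14905 * 0.273 = 4069
20–39: 2321 * 0.976 = 2265
40+: 14905 * 0.955 + 18707 * 0.503 = 14234 + 9410 = 23644
Net migration: 0–19 + 410 → 4479; 20–39 + 460 → 2725
→ [4479, 2725, 23644]
Total after period 2: 4479 + 2725 + 23644 = 30848

30848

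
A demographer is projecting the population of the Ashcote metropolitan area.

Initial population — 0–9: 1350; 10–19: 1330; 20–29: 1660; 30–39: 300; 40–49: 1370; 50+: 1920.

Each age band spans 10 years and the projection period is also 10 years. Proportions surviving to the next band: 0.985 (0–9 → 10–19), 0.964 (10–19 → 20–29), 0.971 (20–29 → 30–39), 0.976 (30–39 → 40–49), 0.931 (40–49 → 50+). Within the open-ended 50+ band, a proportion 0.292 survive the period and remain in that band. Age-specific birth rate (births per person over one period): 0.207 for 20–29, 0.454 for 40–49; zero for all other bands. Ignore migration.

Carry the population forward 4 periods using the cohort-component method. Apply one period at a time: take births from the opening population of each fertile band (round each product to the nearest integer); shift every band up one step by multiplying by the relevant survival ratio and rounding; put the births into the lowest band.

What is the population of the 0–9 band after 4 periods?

Period 1.
Births: 1660 × 0.207 = 344  |  1370 × 0.454 = 622 → total 966
10–19: 1350 × 0.985 = 1330
20–29: 1330 × 0.964 = 1282
30–39: 1660 × 0.971 = 1612
40–49: 300 × 0.976 = 293
50+: 1370 × 0.931 + 1920 × 0.292 = 1275 + 561 = 1836
Giving 966 / 1330 / 1282 / 1612 / 293 / 1836.
Period 2.
Births: 1282 × 0.207 = 265  |  293 × 0.454 = 133 → total 398
10–19: 966 × 0.985 = 952
20–29: 1330 × 0.964 = 1282
30–39: 1282 × 0.971 = 1245
40–49: 1612 × 0.976 = 1573
50+: 293 × 0.931 + 1836 × 0.292 = 273 + 536 = 809
Giving 398 / 952 / 1282 / 1245 / 1573 / 809.
Period 3.
Births: 1282 × 0.207 = 265  |  1573 × 0.454 = 714 → total 979
10–19: 398 × 0.985 = 392
20–29: 952 × 0.964 = 918
30–39: 1282 × 0.971 = 1245
40–49: 1245 × 0.976 = 1215
50+: 1573 × 0.931 + 809 × 0.292 = 1464 + 236 = 1700
Giving 979 / 392 / 918 / 1245 / 1215 / 1700.
Period 4.
Births: 918 × 0.207 = 190  |  1215 × 0.454 = 552 → total 742
10–19: 979 × 0.985 = 964
20–29: 392 × 0.964 = 378
30–39: 918 × 0.971 = 891
40–49: 1245 × 0.976 = 1215
50+: 1215 × 0.931 + 1700 × 0.292 = 1131 + 496 = 1627
Giving 742 / 964 / 378 / 891 / 1215 / 1627.

742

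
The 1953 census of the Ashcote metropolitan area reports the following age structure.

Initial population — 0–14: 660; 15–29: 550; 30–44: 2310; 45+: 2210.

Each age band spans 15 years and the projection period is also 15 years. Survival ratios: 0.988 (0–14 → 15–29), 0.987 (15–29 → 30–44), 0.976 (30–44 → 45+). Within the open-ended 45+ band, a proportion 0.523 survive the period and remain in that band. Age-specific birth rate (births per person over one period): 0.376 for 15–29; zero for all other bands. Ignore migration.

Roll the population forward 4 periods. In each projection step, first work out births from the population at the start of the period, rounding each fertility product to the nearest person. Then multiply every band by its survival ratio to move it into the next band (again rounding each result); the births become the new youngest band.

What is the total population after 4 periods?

1565

[period 1]
Births: 550 × 0.376 = 207
15–29: 660 × 0.988 = 652
30–44: 550 × 0.987 = 543
45+: 2310 × 0.976 + 2210 × 0.523 = 2255 + 1156 = 3411
→ [207, 652, 543, 3411]
[period 2]
Births: 652 × 0.376 = 245
15–29: 207 × 0.988 = 205
30–44: 652 × 0.987 = 644
45+: 543 × 0.976 + 3411 × 0.523 = 530 + 1784 = 2314
→ [245, 205, 644, 2314]
[period 3]
Births: 205 × 0.376 = 77
15–29: 245 × 0.988 = 242
30–44: 205 × 0.987 = 202
45+: 644 × 0.976 + 2314 × 0.523 = 629 + 1210 = 1839
→ [77, 242, 202, 1839]
[period 4]
Births: 242 × 0.376 = 91
15–29: 77 × 0.988 = 76
30–44: 242 × 0.987 = 239
45+: 202 × 0.976 + 1839 × 0.523 = 197 + 962 = 1159
→ [91, 76, 239, 1159]
Total after period 4: 91 + 76 + 239 + 1159 = 1565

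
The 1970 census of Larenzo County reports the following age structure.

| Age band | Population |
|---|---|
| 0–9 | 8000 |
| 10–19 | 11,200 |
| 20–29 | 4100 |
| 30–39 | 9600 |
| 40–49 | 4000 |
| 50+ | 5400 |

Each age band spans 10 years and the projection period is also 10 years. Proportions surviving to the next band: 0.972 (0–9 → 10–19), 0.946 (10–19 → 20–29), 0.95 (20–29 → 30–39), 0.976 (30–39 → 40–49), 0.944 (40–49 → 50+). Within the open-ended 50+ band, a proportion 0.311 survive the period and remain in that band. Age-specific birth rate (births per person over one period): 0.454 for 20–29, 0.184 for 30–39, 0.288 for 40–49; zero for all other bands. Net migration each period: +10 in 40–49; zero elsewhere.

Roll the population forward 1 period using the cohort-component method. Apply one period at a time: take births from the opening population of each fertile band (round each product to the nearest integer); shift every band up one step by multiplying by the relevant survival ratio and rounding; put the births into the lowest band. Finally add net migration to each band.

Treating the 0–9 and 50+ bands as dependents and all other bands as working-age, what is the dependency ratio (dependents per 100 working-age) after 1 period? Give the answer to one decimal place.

32.3

Period 1.
Births: 4100 × 0.454 = 1861  |  9600 × 0.184 = 1766  |  4000 × 0.288 = 1152 — total 4779
10–19: 8000 × 0.972 = 7776
20–29: 11200 × 0.946 = 10595
30–39: 4100 × 0.95 = 3895
40–49: 9600 × 0.976 = 9370
50+: 4000 × 0.944 + 5400 × 0.311 = 3776 + 1679 = 5455
Net migration: 40–49 + 10 → 9380
Population now: 0–9=4779, 10–19=7776, 20–29=10595, 30–39=3895, 40–49=9380, 50+=5455
Dependents (band 0–9 + band 50+) = 4779 + 5455 = 10234; working-age = 31646; ratio = 10234/31646 × 100 = 32.3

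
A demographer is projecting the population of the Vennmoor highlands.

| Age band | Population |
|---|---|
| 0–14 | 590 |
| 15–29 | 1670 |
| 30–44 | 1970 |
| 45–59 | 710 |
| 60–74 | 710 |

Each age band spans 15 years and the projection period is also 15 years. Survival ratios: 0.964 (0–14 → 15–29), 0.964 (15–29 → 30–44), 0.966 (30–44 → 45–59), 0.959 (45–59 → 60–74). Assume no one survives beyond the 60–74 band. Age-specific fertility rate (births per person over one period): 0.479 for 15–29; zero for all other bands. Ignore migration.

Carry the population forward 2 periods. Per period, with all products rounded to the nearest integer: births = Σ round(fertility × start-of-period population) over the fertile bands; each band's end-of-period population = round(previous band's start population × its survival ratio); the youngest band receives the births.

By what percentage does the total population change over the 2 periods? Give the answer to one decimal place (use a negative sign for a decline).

-12.0

Numbering the bands 1..5 from youngest to oldest:
After projecting period 1:
Births: 1670 × 0.479 = 800
Band 2: 590 × 0.964 = 569
Band 3: 1670 × 0.964 = 1610
Band 4: 1970 × 0.966 = 1903
Band 5: 710 × 0.959 = 681
Giving 800 / 569 / 1610 / 1903 / 681.
After projecting period 2:
Births: 569 × 0.479 = 273
Band 2: 800 × 0.964 = 771
Band 3: 569 × 0.964 = 549
Band 4: 1610 × 0.966 = 1555
Band 5: 1903 × 0.959 = 1825
Giving 273 / 771 / 549 / 1555 / 1825.
Total: 5650 → 4973; change = -677; percentage change = -12.0%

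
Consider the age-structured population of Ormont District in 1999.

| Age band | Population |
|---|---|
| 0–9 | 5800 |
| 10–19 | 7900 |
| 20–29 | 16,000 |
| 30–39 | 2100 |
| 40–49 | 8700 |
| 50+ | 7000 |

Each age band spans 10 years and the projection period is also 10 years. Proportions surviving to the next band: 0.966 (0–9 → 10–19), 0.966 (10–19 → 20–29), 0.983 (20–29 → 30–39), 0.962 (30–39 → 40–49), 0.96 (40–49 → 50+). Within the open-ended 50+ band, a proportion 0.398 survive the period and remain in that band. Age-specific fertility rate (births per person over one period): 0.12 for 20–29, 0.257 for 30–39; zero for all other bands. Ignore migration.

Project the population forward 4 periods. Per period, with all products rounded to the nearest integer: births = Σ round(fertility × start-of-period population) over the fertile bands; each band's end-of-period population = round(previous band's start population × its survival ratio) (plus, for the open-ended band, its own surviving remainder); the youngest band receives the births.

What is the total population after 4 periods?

Let band 1 be 0–9 through band 6 = 50+.
Period 1:
Births: 16000 * 0.12 = 1920  |  2100 * 0.257 = 540 → total 2460
Band 2: 5800 * 0.966 = 5603
Band 3: 7900 * 0.966 = 7631
Band 4: 16000 * 0.983 = 15728
Band 5: 2100 * 0.962 = 2020
Band 6: 8700 * 0.96 + 7000 * 0.398 = 8352 + 2786 = 11138
→ [2460, 5603, 7631, 15728, 2020, 11138]
Period 2:
Births: 7631 * 0.12 = 916  |  15728 * 0.257 = 4042 → total 4958
Band 2: 2460 * 0.966 = 2376
Band 3: 5603 * 0.966 = 5412
Band 4: 7631 * 0.983 = 7501
Band 5: 15728 * 0.962 = 15130
Band 6: 2020 * 0.96 + 11138 * 0.398 = 1939 + 4433 = 6372
→ [4958, 2376, 5412, 7501, 15130, 6372]
Period 3:
Births: 5412 * 0.12 = 649  |  7501 * 0.257 = 1928 → total 2577
Band 2: 4958 * 0.966 = 4789
Band 3: 2376 * 0.966 = 2295
Band 4: 5412 * 0.983 = 5320
Band 5: 7501 * 0.962 = 7216
Band 6: 15130 * 0.96 + 6372 * 0.398 = 14525 + 2536 = 17061
→ [2577, 4789, 2295, 5320, 7216, 17061]
Period 4:
Births: 2295 * 0.12 = 275  |  5320 * 0.257 = 1367 → total 1642
Band 2: 2577 * 0.966 = 2489
Band 3: 4789 * 0.966 = 4626
Band 4: 2295 * 0.983 = 2256
Band 5: 5320 * 0.962 = 5118
Band 6: 7216 * 0.96 + 17061 * 0.398 = 6927 + 6790 = 13717
→ [1642, 2489, 4626, 2256, 5118, 13717]
Total after period 4: 1642 + 2489 + 4626 + 2256 + 5118 + 13717 = 29848

29848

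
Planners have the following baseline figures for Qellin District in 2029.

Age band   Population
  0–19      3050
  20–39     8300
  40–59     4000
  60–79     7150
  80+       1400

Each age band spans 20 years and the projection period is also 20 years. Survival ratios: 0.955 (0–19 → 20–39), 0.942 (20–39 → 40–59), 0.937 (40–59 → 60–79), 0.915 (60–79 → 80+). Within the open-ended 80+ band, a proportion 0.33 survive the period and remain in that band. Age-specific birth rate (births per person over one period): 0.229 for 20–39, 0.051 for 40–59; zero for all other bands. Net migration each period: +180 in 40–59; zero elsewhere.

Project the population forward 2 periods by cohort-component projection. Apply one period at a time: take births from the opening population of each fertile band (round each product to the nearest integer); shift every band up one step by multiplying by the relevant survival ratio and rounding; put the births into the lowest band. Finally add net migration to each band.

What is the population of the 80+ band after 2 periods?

Numbering the groups 1..5 from youngest to oldest:
[period 1]
Births: 8300 × 0.229 = 1901 ; 4000 × 0.051 = 204 — total 2105
Group 2: 3050 × 0.955 = 2913
Group 3: 8300 × 0.942 = 7819
Group 4: 4000 × 0.937 = 3748
Group 5: 7150 × 0.915 + 1400 × 0.33 = 6542 + 462 = 7004
Net migration: Group 3 + 180 → 7999
Population now: 0–19=2105, 20–39=2913, 40–59=7999, 60–79=3748, 80+=7004
[period 2]
Births: 2913 × 0.229 = 667 ; 7999 × 0.051 = 408 — total 1075
Group 2: 2105 × 0.955 = 2010
Group 3: 2913 × 0.942 = 2744
Group 4: 7999 × 0.937 = 7495
Group 5: 3748 × 0.915 + 7004 × 0.33 = 3429 + 2311 = 5740
Net migration: Group 3 + 180 → 2924
Population now: 0–19=1075, 20–39=2010, 40–59=2924, 60–79=7495, 80+=5740

5740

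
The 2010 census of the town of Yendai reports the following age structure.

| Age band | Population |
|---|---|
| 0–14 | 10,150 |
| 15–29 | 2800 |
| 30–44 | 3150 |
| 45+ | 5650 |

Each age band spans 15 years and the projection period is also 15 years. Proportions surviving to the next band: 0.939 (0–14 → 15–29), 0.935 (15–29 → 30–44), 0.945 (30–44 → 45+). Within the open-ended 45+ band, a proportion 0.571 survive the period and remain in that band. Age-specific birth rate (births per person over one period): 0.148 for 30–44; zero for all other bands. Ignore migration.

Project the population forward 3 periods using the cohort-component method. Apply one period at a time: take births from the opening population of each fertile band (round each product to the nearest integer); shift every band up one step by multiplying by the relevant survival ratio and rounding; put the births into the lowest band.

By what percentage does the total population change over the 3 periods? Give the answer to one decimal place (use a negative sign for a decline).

Let band 1 be 0–14 through band 4 = 45+.
After projecting period 1:
Births: 3150 × 0.148 = 466
Band 2: 10150 × 0.939 = 9531
Band 3: 2800 × 0.935 = 2618
Band 4: 3150 × 0.945 + 5650 × 0.571 = 2977 + 3226 = 6203
→ [466, 9531, 2618, 6203]
After projecting period 2:
Births: 2618 × 0.148 = 387
Band 2: 466 × 0.939 = 438
Band 3: 9531 × 0.935 = 8911
Band 4: 2618 × 0.945 + 6203 × 0.571 = 2474 + 3542 = 6016
→ [387, 438, 8911, 6016]
After projecting period 3:
Births: 8911 × 0.148 = 1319
Band 2: 387 × 0.939 = 363
Band 3: 438 × 0.935 = 410
Band 4: 8911 × 0.945 + 6016 × 0.571 = 8421 + 3435 = 11856
→ [1319, 363, 410, 11856]
Total: 21750 → 13948; change = -7802; percentage change = -35.9%

-35.9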